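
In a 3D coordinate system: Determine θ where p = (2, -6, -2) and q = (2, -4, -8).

p·q = 2·2 + (-6)·(-4) + (-2)·(-8) = 4 + 24 + 16 = 44
|p| = √(2² + (-6)² + (-2)²) = √44 ≈ 6.633
|q| = √(2² + (-4)² + (-8)²) = √84 ≈ 9.165
cos θ = (p·q)/(|p||q|) = 44/(6.633·9.165) ≈ 0.7237
θ = arccos(0.7237) ≈ 43.64°

43.64°


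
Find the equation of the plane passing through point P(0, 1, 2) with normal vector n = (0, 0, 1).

The plane through P with normal n = (a, b, c) satisfies n·(r - P) = 0,
i.e. ax + by + cz = a·x₀ + b·y₀ + c·z₀.
d = 0·0 + 0·1 + 1·2
  = 0 + 0 + 2
  = 2
Equation: z = 2

z = 2


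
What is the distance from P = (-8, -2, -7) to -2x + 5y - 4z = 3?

distance = |a·x₀ + b·y₀ + c·z₀ - d| / √(a² + b² + c²)
  = |(-2)·(-8) + 5·(-2) + (-4)·(-7) - 3| / √((-2)² + 5² + (-4)²)
  = |16 - 10 + 28 - 3| / √(4 + 25 + 16)
  = |31| / √45
  = 31 / 6.708
  ≈ 4.621

4.621


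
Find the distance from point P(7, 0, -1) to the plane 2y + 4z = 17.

distance = |a·x₀ + b·y₀ + c·z₀ - d| / √(a² + b² + c²)
  = |0·7 + 2·0 + 4·(-1) - 17| / √(0² + 2² + 4²)
  = |0 + 0 - 4 - 17| / √(0 + 4 + 16)
  = |-21| / √20
  = 21 / 4.472
  ≈ 4.696

4.696


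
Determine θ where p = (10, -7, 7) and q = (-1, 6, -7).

p·q = 10·(-1) + (-7)·6 + 7·(-7) = -10 - 42 - 49 = -101
|p| = √(10² + (-7)² + 7²) = √198 ≈ 14.07
|q| = √((-1)² + 6² + (-7)²) = √86 ≈ 9.274
cos θ = (p·q)/(|p||q|) = -101/(14.07·9.274) ≈ -0.774
θ = arccos(-0.774) ≈ 140.7°

140.7°


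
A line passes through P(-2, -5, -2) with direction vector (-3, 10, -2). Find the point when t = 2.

P(t) = P + t·d
  = (-2 + (-3)·2, -5 + 10·2, -2 + (-2)·2)
  = (-2 - 6, -5 + 20, -2 - 4)
  = (-8, 15, -6)

(-8, 15, -6)


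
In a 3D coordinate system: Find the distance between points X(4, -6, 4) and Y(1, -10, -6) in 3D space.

d = √[(x₂-x₁)² + (y₂-y₁)² + (z₂-z₁)²]
  = √[(-3)² + (-4)² + (-10)²]
  = √[9 + 16 + 100]
  = √125
  ≈ 11.18

11.18


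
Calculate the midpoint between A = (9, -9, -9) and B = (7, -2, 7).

M = ((x₁+x₂)/2, (y₁+y₂)/2, (z₁+z₂)/2)
  = ((9 + 7)/2, (-9 - 2)/2, (-9 + 7)/2)
  = (16/2, -11/2, -2/2)
  = (8, -5.5, -1)

(8, -5.5, -1)


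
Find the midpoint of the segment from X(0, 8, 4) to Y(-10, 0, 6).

M = ((x₁+x₂)/2, (y₁+y₂)/2, (z₁+z₂)/2)
  = ((0 - 10)/2, (8 + 0)/2, (4 + 6)/2)
  = (-10/2, 8/2, 10/2)
  = (-5, 4, 5)

(-5, 4, 5)


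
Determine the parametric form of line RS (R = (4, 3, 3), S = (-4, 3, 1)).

Direction vector d = S - R = (-4 - 4, 3 - 3, 1 - 3) = (-8, 0, -2)
Parametric form r = R + t·d:
x = 4 - 8t, y = 3, z = 3 - 2t

x = 4 - 8t, y = 3, z = 3 - 2t


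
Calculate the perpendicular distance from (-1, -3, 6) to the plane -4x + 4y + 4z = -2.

distance = |a·x₀ + b·y₀ + c·z₀ - d| / √(a² + b² + c²)
  = |(-4)·(-1) + 4·(-3) + 4·6 - (-2)| / √((-4)² + 4² + 4²)
  = |4 - 12 + 24 + 2| / √(16 + 16 + 16)
  = |18| / √48
  = 18 / 6.928
  ≈ 2.598

2.598


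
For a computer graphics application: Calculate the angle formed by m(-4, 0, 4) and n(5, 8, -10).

m·n = (-4)·5 + 0·8 + 4·(-10) = -20 + 0 - 40 = -60
|m| = √((-4)² + 0² + 4²) = √32 ≈ 5.657
|n| = √(5² + 8² + (-10)²) = √189 ≈ 13.75
cos θ = (m·n)/(|m||n|) = -60/(5.657·13.75) ≈ -0.7715
θ = arccos(-0.7715) ≈ 140.5°

140.5°


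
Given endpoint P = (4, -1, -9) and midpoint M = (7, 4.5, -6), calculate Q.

Q = 2M - P
  = (2·7 - 4, 2·4.5 - (-1), 2·(-6) - (-9))
  = (14 - 4, 9 + 1, -12 + 9)
  = (10, 10, -3)

(10, 10, -3)


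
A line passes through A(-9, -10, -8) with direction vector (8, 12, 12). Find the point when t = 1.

P(t) = A + t·d
  = (-9 + 8·1, -10 + 12·1, -8 + 12·1)
  = (-9 + 8, -10 + 12, -8 + 12)
  = (-1, 2, 4)

(-1, 2, 4)


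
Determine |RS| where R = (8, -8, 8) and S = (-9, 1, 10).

d = √[(x₂-x₁)² + (y₂-y₁)² + (z₂-z₁)²]
  = √[(-17)² + 9² + 2²]
  = √[289 + 81 + 4]
  = √374
  ≈ 19.34

19.34


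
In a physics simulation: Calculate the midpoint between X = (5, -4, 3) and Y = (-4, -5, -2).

M = ((x₁+x₂)/2, (y₁+y₂)/2, (z₁+z₂)/2)
  = ((5 - 4)/2, (-4 - 5)/2, (3 - 2)/2)
  = (1/2, -9/2, 1/2)
  = (0.5, -4.5, 0.5)

(0.5, -4.5, 0.5)


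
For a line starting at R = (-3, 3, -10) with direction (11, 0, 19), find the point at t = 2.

P(t) = R + t·d
  = (-3 + 11·2, 3 + 0·2, -10 + 19·2)
  = (-3 + 22, 3 + 0, -10 + 38)
  = (19, 3, 28)

(19, 3, 28)


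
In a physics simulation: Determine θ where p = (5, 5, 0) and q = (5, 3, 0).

p·q = 5·5 + 5·3 + 0·0 = 25 + 15 + 0 = 40
|p| = √(5² + 5² + 0²) = √50 ≈ 7.071
|q| = √(5² + 3² + 0²) = √34 ≈ 5.831
cos θ = (p·q)/(|p||q|) = 40/(7.071·5.831) ≈ 0.9701
θ = arccos(0.9701) ≈ 14.04°

14.04°


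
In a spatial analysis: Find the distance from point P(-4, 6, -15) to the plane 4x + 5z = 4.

distance = |a·x₀ + b·y₀ + c·z₀ - d| / √(a² + b² + c²)
  = |4·(-4) + 0·6 + 5·(-15) - 4| / √(4² + 0² + 5²)
  = |-16 + 0 - 75 - 4| / √(16 + 0 + 25)
  = |-95| / √41
  = 95 / 6.403
  ≈ 14.84

14.84


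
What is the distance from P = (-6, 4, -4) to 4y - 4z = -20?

distance = |a·x₀ + b·y₀ + c·z₀ - d| / √(a² + b² + c²)
  = |0·(-6) + 4·4 + (-4)·(-4) - (-20)| / √(0² + 4² + (-4)²)
  = |0 + 16 + 16 + 20| / √(0 + 16 + 16)
  = |52| / √32
  = 52 / 5.657
  ≈ 9.192

9.192


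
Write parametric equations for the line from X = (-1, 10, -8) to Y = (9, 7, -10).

Direction vector d = Y - X = (9 + 1, 7 - 10, -10 + 8) = (10, -3, -2)
Parametric form r = X + t·d:
x = -1 + 10t, y = 10 - 3t, z = -8 - 2t

x = -1 + 10t, y = 10 - 3t, z = -8 - 2t


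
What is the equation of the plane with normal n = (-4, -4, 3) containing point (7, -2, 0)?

The plane through P with normal n = (a, b, c) satisfies n·(r - P) = 0,
i.e. ax + by + cz = a·x₀ + b·y₀ + c·z₀.
d = (-4)·7 + (-4)·(-2) + 3·0
  = -28 + 8 + 0
  = -20
Equation: -4x - 4y + 3z = -20

-4x - 4y + 3z = -20


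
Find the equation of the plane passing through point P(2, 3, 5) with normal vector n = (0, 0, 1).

The plane through P with normal n = (a, b, c) satisfies n·(r - P) = 0,
i.e. ax + by + cz = a·x₀ + b·y₀ + c·z₀.
d = 0·2 + 0·3 + 1·5
  = 0 + 0 + 5
  = 5
Equation: z = 5

z = 5


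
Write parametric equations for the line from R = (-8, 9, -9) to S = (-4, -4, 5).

Direction vector d = S - R = (-4 + 8, -4 - 9, 5 + 9) = (4, -13, 14)
Parametric form r = R + t·d:
x = -8 + 4t, y = 9 - 13t, z = -9 + 14t

x = -8 + 4t, y = 9 - 13t, z = -9 + 14t


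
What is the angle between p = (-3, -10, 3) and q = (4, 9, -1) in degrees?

p·q = (-3)·4 + (-10)·9 + 3·(-1) = -12 - 90 - 3 = -105
|p| = √((-3)² + (-10)² + 3²) = √118 ≈ 10.86
|q| = √(4² + 9² + (-1)²) = √98 ≈ 9.899
cos θ = (p·q)/(|p||q|) = -105/(10.86·9.899) ≈ -0.9764
θ = arccos(-0.9764) ≈ 167.5°

167.5°


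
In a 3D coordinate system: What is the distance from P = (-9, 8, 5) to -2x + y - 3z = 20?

distance = |a·x₀ + b·y₀ + c·z₀ - d| / √(a² + b² + c²)
  = |(-2)·(-9) + 1·8 + (-3)·5 - 20| / √((-2)² + 1² + (-3)²)
  = |18 + 8 - 15 - 20| / √(4 + 1 + 9)
  = |-9| / √14
  = 9 / 3.742
  ≈ 2.405

2.405


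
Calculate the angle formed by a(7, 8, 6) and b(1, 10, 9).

a·b = 7·1 + 8·10 + 6·9 = 7 + 80 + 54 = 141
|a| = √(7² + 8² + 6²) = √149 ≈ 12.21
|b| = √(1² + 10² + 9²) = √182 ≈ 13.49
cos θ = (a·b)/(|a||b|) = 141/(12.21·13.49) ≈ 0.8562
θ = arccos(0.8562) ≈ 31.1°

31.1°


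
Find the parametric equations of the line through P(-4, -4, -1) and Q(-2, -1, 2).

Direction vector d = Q - P = (-2 + 4, -1 + 4, 2 + 1) = (2, 3, 3)
Parametric form r = P + t·d:
x = -4 + 2t, y = -4 + 3t, z = -1 + 3t

x = -4 + 2t, y = -4 + 3t, z = -1 + 3t


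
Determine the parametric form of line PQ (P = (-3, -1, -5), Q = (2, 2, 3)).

Direction vector d = Q - P = (2 + 3, 2 + 1, 3 + 5) = (5, 3, 8)
Parametric form r = P + t·d:
x = -3 + 5t, y = -1 + 3t, z = -5 + 8t

x = -3 + 5t, y = -1 + 3t, z = -5 + 8t


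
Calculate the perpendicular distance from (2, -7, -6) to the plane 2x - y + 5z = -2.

distance = |a·x₀ + b·y₀ + c·z₀ - d| / √(a² + b² + c²)
  = |2·2 + (-1)·(-7) + 5·(-6) - (-2)| / √(2² + (-1)² + 5²)
  = |4 + 7 - 30 + 2| / √(4 + 1 + 25)
  = |-17| / √30
  = 17 / 5.477
  ≈ 3.104

3.104


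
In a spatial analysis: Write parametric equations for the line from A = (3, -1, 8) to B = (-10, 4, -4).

Direction vector d = B - A = (-10 - 3, 4 + 1, -4 - 8) = (-13, 5, -12)
Parametric form r = A + t·d:
x = 3 - 13t, y = -1 + 5t, z = 8 - 12t

x = 3 - 13t, y = -1 + 5t, z = 8 - 12t


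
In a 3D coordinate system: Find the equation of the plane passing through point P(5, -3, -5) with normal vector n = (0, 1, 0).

The plane through P with normal n = (a, b, c) satisfies n·(r - P) = 0,
i.e. ax + by + cz = a·x₀ + b·y₀ + c·z₀.
d = 0·5 + 1·(-3) + 0·(-5)
  = 0 - 3 + 0
  = -3
Equation: y = -3

y = -3


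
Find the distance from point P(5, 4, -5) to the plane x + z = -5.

distance = |a·x₀ + b·y₀ + c·z₀ - d| / √(a² + b² + c²)
  = |1·5 + 0·4 + 1·(-5) - (-5)| / √(1² + 0² + 1²)
  = |5 + 0 - 5 + 5| / √(1 + 0 + 1)
  = |5| / √2
  = 5 / 1.414
  ≈ 3.536

3.536


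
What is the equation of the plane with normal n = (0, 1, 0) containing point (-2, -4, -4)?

The plane through P with normal n = (a, b, c) satisfies n·(r - P) = 0,
i.e. ax + by + cz = a·x₀ + b·y₀ + c·z₀.
d = 0·(-2) + 1·(-4) + 0·(-4)
  = 0 - 4 + 0
  = -4
Equation: y = -4

y = -4


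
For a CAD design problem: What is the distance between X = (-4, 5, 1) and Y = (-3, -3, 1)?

d = √[(x₂-x₁)² + (y₂-y₁)² + (z₂-z₁)²]
  = √[1² + (-8)² + 0²]
  = √[1 + 64 + 0]
  = √65
  ≈ 8.062

8.062


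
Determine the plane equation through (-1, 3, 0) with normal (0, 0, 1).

The plane through P with normal n = (a, b, c) satisfies n·(r - P) = 0,
i.e. ax + by + cz = a·x₀ + b·y₀ + c·z₀.
d = 0·(-1) + 0·3 + 1·0
  = 0 + 0 + 0
  = 0
Equation: z = 0

z = 0


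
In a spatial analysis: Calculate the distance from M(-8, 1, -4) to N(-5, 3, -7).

d = √[(x₂-x₁)² + (y₂-y₁)² + (z₂-z₁)²]
  = √[3² + 2² + (-3)²]
  = √[9 + 4 + 9]
  = √22
  ≈ 4.69

4.69


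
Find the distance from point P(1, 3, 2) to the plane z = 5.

distance = |a·x₀ + b·y₀ + c·z₀ - d| / √(a² + b² + c²)
  = |0·1 + 0·3 + 1·2 - 5| / √(0² + 0² + 1²)
  = |0 + 0 + 2 - 5| / √(0 + 0 + 1)
  = |-3| / √1
  = 3 / 1
  ≈ 3

3


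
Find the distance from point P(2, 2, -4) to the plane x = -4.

distance = |a·x₀ + b·y₀ + c·z₀ - d| / √(a² + b² + c²)
  = |1·2 + 0·2 + 0·(-4) - (-4)| / √(1² + 0² + 0²)
  = |2 + 0 + 0 + 4| / √(1 + 0 + 0)
  = |6| / √1
  = 6 / 1
  ≈ 6

6


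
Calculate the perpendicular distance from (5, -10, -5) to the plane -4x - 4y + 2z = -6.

distance = |a·x₀ + b·y₀ + c·z₀ - d| / √(a² + b² + c²)
  = |(-4)·5 + (-4)·(-10) + 2·(-5) - (-6)| / √((-4)² + (-4)² + 2²)
  = |-20 + 40 - 10 + 6| / √(16 + 16 + 4)
  = |16| / √36
  = 16 / 6
  ≈ 2.667

2.667


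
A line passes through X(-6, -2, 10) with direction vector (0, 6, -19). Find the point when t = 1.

P(t) = X + t·d
  = (-6 + 0·1, -2 + 6·1, 10 + (-19)·1)
  = (-6 + 0, -2 + 6, 10 - 19)
  = (-6, 4, -9)

(-6, 4, -9)


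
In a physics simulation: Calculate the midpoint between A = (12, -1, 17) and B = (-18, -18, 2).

M = ((x₁+x₂)/2, (y₁+y₂)/2, (z₁+z₂)/2)
  = ((12 - 18)/2, (-1 - 18)/2, (17 + 2)/2)
  = (-6/2, -19/2, 19/2)
  = (-3, -9.5, 9.5)

(-3, -9.5, 9.5)


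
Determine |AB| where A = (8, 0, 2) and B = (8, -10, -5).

d = √[(x₂-x₁)² + (y₂-y₁)² + (z₂-z₁)²]
  = √[0² + (-10)² + (-7)²]
  = √[0 + 100 + 49]
  = √149
  ≈ 12.21

12.21


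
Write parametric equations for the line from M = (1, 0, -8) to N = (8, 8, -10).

Direction vector d = N - M = (8 - 1, 8 + 0, -10 + 8) = (7, 8, -2)
Parametric form r = M + t·d:
x = 1 + 7t, y = 0 + 8t, z = -8 - 2t

x = 1 + 7t, y = 0 + 8t, z = -8 - 2t


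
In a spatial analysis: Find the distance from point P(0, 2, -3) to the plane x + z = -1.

distance = |a·x₀ + b·y₀ + c·z₀ - d| / √(a² + b² + c²)
  = |1·0 + 0·2 + 1·(-3) - (-1)| / √(1² + 0² + 1²)
  = |0 + 0 - 3 + 1| / √(1 + 0 + 1)
  = |-2| / √2
  = 2 / 1.414
  ≈ 1.414

1.414


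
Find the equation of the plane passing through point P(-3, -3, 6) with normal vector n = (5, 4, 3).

The plane through P with normal n = (a, b, c) satisfies n·(r - P) = 0,
i.e. ax + by + cz = a·x₀ + b·y₀ + c·z₀.
d = 5·(-3) + 4·(-3) + 3·6
  = -15 - 12 + 18
  = -9
Equation: 5x + 4y + 3z = -9

5x + 4y + 3z = -9


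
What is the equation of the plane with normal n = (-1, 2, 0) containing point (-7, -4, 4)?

The plane through P with normal n = (a, b, c) satisfies n·(r - P) = 0,
i.e. ax + by + cz = a·x₀ + b·y₀ + c·z₀.
d = (-1)·(-7) + 2·(-4) + 0·4
  = 7 - 8 + 0
  = -1
Equation: -x + 2y = -1

-x + 2y = -1


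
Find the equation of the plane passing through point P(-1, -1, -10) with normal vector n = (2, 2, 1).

The plane through P with normal n = (a, b, c) satisfies n·(r - P) = 0,
i.e. ax + by + cz = a·x₀ + b·y₀ + c·z₀.
d = 2·(-1) + 2·(-1) + 1·(-10)
  = -2 - 2 - 10
  = -14
Equation: 2x + 2y + z = -14

2x + 2y + z = -14


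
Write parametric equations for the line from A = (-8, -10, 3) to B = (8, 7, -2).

Direction vector d = B - A = (8 + 8, 7 + 10, -2 - 3) = (16, 17, -5)
Parametric form r = A + t·d:
x = -8 + 16t, y = -10 + 17t, z = 3 - 5t

x = -8 + 16t, y = -10 + 17t, z = 3 - 5t


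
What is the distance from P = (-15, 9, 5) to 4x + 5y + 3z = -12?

distance = |a·x₀ + b·y₀ + c·z₀ - d| / √(a² + b² + c²)
  = |4·(-15) + 5·9 + 3·5 - (-12)| / √(4² + 5² + 3²)
  = |-60 + 45 + 15 + 12| / √(16 + 25 + 9)
  = |12| / √50
  = 12 / 7.071
  ≈ 1.697

1.697


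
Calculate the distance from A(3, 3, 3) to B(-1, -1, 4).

d = √[(x₂-x₁)² + (y₂-y₁)² + (z₂-z₁)²]
  = √[(-4)² + (-4)² + 1²]
  = √[16 + 16 + 1]
  = √33
  ≈ 5.745

5.745


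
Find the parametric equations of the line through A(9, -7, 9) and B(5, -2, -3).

Direction vector d = B - A = (5 - 9, -2 + 7, -3 - 9) = (-4, 5, -12)
Parametric form r = A + t·d:
x = 9 - 4t, y = -7 + 5t, z = 9 - 12t

x = 9 - 4t, y = -7 + 5t, z = 9 - 12t


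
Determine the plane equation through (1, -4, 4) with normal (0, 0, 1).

The plane through P with normal n = (a, b, c) satisfies n·(r - P) = 0,
i.e. ax + by + cz = a·x₀ + b·y₀ + c·z₀.
d = 0·1 + 0·(-4) + 1·4
  = 0 + 0 + 4
  = 4
Equation: z = 4

z = 4


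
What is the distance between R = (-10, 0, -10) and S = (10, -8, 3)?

d = √[(x₂-x₁)² + (y₂-y₁)² + (z₂-z₁)²]
  = √[20² + (-8)² + 13²]
  = √[400 + 64 + 169]
  = √633
  ≈ 25.16

25.16


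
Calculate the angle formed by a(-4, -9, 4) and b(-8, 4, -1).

a·b = (-4)·(-8) + (-9)·4 + 4·(-1) = 32 - 36 - 4 = -8
|a| = √((-4)² + (-9)² + 4²) = √113 ≈ 10.63
|b| = √((-8)² + 4² + (-1)²) = √81 ≈ 9
cos θ = (a·b)/(|a||b|) = -8/(10.63·9) ≈ -0.08362
θ = arccos(-0.08362) ≈ 94.8°

94.8°


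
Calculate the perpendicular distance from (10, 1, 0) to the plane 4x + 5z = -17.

distance = |a·x₀ + b·y₀ + c·z₀ - d| / √(a² + b² + c²)
  = |4·10 + 0·1 + 5·0 - (-17)| / √(4² + 0² + 5²)
  = |40 + 0 + 0 + 17| / √(16 + 0 + 25)
  = |57| / √41
  = 57 / 6.403
  ≈ 8.902

8.902


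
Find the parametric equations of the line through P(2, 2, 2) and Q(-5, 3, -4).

Direction vector d = Q - P = (-5 - 2, 3 - 2, -4 - 2) = (-7, 1, -6)
Parametric form r = P + t·d:
x = 2 - 7t, y = 2 + t, z = 2 - 6t

x = 2 - 7t, y = 2 + t, z = 2 - 6t


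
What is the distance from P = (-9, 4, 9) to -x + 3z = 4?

distance = |a·x₀ + b·y₀ + c·z₀ - d| / √(a² + b² + c²)
  = |(-1)·(-9) + 0·4 + 3·9 - 4| / √((-1)² + 0² + 3²)
  = |9 + 0 + 27 - 4| / √(1 + 0 + 9)
  = |32| / √10
  = 32 / 3.162
  ≈ 10.12

10.12


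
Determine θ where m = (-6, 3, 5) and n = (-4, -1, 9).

m·n = (-6)·(-4) + 3·(-1) + 5·9 = 24 - 3 + 45 = 66
|m| = √((-6)² + 3² + 5²) = √70 ≈ 8.367
|n| = √((-4)² + (-1)² + 9²) = √98 ≈ 9.899
cos θ = (m·n)/(|m||n|) = 66/(8.367·9.899) ≈ 0.7969
θ = arccos(0.7969) ≈ 37.17°

37.17°


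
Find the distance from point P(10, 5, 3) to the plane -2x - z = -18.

distance = |a·x₀ + b·y₀ + c·z₀ - d| / √(a² + b² + c²)
  = |(-2)·10 + 0·5 + (-1)·3 - (-18)| / √((-2)² + 0² + (-1)²)
  = |-20 + 0 - 3 + 18| / √(4 + 0 + 1)
  = |-5| / √5
  = 5 / 2.236
  ≈ 2.236

2.236


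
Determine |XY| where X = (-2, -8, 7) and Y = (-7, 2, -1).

d = √[(x₂-x₁)² + (y₂-y₁)² + (z₂-z₁)²]
  = √[(-5)² + 10² + (-8)²]
  = √[25 + 100 + 64]
  = √189
  ≈ 13.75

13.75


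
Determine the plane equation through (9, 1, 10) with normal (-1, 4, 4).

The plane through P with normal n = (a, b, c) satisfies n·(r - P) = 0,
i.e. ax + by + cz = a·x₀ + b·y₀ + c·z₀.
d = (-1)·9 + 4·1 + 4·10
  = -9 + 4 + 40
  = 35
Equation: -x + 4y + 4z = 35

-x + 4y + 4z = 35


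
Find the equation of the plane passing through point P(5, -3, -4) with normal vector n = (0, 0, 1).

The plane through P with normal n = (a, b, c) satisfies n·(r - P) = 0,
i.e. ax + by + cz = a·x₀ + b·y₀ + c·z₀.
d = 0·5 + 0·(-3) + 1·(-4)
  = 0 + 0 - 4
  = -4
Equation: z = -4

z = -4


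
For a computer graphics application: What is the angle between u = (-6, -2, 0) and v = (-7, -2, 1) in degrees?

u·v = (-6)·(-7) + (-2)·(-2) + 0·1 = 42 + 4 + 0 = 46
|u| = √((-6)² + (-2)² + 0²) = √40 ≈ 6.325
|v| = √((-7)² + (-2)² + 1²) = √54 ≈ 7.348
cos θ = (u·v)/(|u||v|) = 46/(6.325·7.348) ≈ 0.9898
θ = arccos(0.9898) ≈ 8.206°

8.206°


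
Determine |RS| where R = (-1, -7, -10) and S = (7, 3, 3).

d = √[(x₂-x₁)² + (y₂-y₁)² + (z₂-z₁)²]
  = √[8² + 10² + 13²]
  = √[64 + 100 + 169]
  = √333
  ≈ 18.25

18.25


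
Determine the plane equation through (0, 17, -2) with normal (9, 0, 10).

The plane through P with normal n = (a, b, c) satisfies n·(r - P) = 0,
i.e. ax + by + cz = a·x₀ + b·y₀ + c·z₀.
d = 9·0 + 0·17 + 10·(-2)
  = 0 + 0 - 20
  = -20
Equation: 9x + 10z = -20

9x + 10z = -20


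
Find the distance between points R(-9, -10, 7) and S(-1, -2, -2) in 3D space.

d = √[(x₂-x₁)² + (y₂-y₁)² + (z₂-z₁)²]
  = √[8² + 8² + (-9)²]
  = √[64 + 64 + 81]
  = √209
  ≈ 14.46

14.46


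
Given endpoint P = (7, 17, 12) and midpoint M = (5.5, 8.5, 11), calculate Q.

Q = 2M - P
  = (2·5.5 - 7, 2·8.5 - 17, 2·11 - 12)
  = (11 - 7, 17 - 17, 22 - 12)
  = (4, 0, 10)

(4, 0, 10)


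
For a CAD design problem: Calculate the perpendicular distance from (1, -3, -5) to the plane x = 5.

distance = |a·x₀ + b·y₀ + c·z₀ - d| / √(a² + b² + c²)
  = |1·1 + 0·(-3) + 0·(-5) - 5| / √(1² + 0² + 0²)
  = |1 + 0 + 0 - 5| / √(1 + 0 + 0)
  = |-4| / √1
  = 4 / 1
  ≈ 4

4


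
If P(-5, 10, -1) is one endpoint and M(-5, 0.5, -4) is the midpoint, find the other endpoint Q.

Q = 2M - P
  = (2·(-5) - (-5), 2·0.5 - 10, 2·(-4) - (-1))
  = (-10 + 5, 1 - 10, -8 + 1)
  = (-5, -9, -7)

(-5, -9, -7)


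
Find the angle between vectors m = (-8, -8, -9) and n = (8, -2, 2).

m·n = (-8)·8 + (-8)·(-2) + (-9)·2 = -64 + 16 - 18 = -66
|m| = √((-8)² + (-8)² + (-9)²) = √209 ≈ 14.46
|n| = √(8² + (-2)² + 2²) = √72 ≈ 8.485
cos θ = (m·n)/(|m||n|) = -66/(14.46·8.485) ≈ -0.538
θ = arccos(-0.538) ≈ 122.5°

122.5°


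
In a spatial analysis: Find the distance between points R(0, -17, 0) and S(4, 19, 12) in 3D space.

d = √[(x₂-x₁)² + (y₂-y₁)² + (z₂-z₁)²]
  = √[4² + 36² + 12²]
  = √[16 + 1296 + 144]
  = √1456
  ≈ 38.16

38.16


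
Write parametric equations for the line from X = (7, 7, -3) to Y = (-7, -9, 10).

Direction vector d = Y - X = (-7 - 7, -9 - 7, 10 + 3) = (-14, -16, 13)
Parametric form r = X + t·d:
x = 7 - 14t, y = 7 - 16t, z = -3 + 13t

x = 7 - 14t, y = 7 - 16t, z = -3 + 13t


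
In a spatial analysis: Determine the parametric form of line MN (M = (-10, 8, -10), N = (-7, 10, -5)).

Direction vector d = N - M = (-7 + 10, 10 - 8, -5 + 10) = (3, 2, 5)
Parametric form r = M + t·d:
x = -10 + 3t, y = 8 + 2t, z = -10 + 5t

x = -10 + 3t, y = 8 + 2t, z = -10 + 5t


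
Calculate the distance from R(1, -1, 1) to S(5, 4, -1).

d = √[(x₂-x₁)² + (y₂-y₁)² + (z₂-z₁)²]
  = √[4² + 5² + (-2)²]
  = √[16 + 25 + 4]
  = √45
  ≈ 6.708

6.708


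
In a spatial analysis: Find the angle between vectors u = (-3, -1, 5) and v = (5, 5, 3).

u·v = (-3)·5 + (-1)·5 + 5·3 = -15 - 5 + 15 = -5
|u| = √((-3)² + (-1)² + 5²) = √35 ≈ 5.916
|v| = √(5² + 5² + 3²) = √59 ≈ 7.681
cos θ = (u·v)/(|u||v|) = -5/(5.916·7.681) ≈ -0.11
θ = arccos(-0.11) ≈ 96.32°

96.32°


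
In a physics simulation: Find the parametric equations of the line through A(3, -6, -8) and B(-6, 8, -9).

Direction vector d = B - A = (-6 - 3, 8 + 6, -9 + 8) = (-9, 14, -1)
Parametric form r = A + t·d:
x = 3 - 9t, y = -6 + 14t, z = -8 - t

x = 3 - 9t, y = -6 + 14t, z = -8 - t


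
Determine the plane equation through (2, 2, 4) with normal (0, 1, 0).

The plane through P with normal n = (a, b, c) satisfies n·(r - P) = 0,
i.e. ax + by + cz = a·x₀ + b·y₀ + c·z₀.
d = 0·2 + 1·2 + 0·4
  = 0 + 2 + 0
  = 2
Equation: y = 2

y = 2


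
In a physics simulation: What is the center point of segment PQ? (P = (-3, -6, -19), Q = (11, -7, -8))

M = ((x₁+x₂)/2, (y₁+y₂)/2, (z₁+z₂)/2)
  = ((-3 + 11)/2, (-6 - 7)/2, (-19 - 8)/2)
  = (8/2, -13/2, -27/2)
  = (4, -6.5, -13.5)

(4, -6.5, -13.5)


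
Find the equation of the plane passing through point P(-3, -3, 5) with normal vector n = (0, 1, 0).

The plane through P with normal n = (a, b, c) satisfies n·(r - P) = 0,
i.e. ax + by + cz = a·x₀ + b·y₀ + c·z₀.
d = 0·(-3) + 1·(-3) + 0·5
  = 0 - 3 + 0
  = -3
Equation: y = -3

y = -3


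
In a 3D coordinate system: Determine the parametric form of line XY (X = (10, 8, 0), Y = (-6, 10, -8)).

Direction vector d = Y - X = (-6 - 10, 10 - 8, -8 + 0) = (-16, 2, -8)
Parametric form r = X + t·d:
x = 10 - 16t, y = 8 + 2t, z = 0 - 8t

x = 10 - 16t, y = 8 + 2t, z = 0 - 8t


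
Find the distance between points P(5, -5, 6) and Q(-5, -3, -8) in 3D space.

d = √[(x₂-x₁)² + (y₂-y₁)² + (z₂-z₁)²]
  = √[(-10)² + 2² + (-14)²]
  = √[100 + 4 + 196]
  = √300
  ≈ 17.32

17.32


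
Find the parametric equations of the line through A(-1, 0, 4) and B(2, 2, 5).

Direction vector d = B - A = (2 + 1, 2 + 0, 5 - 4) = (3, 2, 1)
Parametric form r = A + t·d:
x = -1 + 3t, y = 0 + 2t, z = 4 + t

x = -1 + 3t, y = 0 + 2t, z = 4 + t


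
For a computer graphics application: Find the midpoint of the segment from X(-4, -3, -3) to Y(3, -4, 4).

M = ((x₁+x₂)/2, (y₁+y₂)/2, (z₁+z₂)/2)
  = ((-4 + 3)/2, (-3 - 4)/2, (-3 + 4)/2)
  = (-1/2, -7/2, 1/2)
  = (-0.5, -3.5, 0.5)

(-0.5, -3.5, 0.5)


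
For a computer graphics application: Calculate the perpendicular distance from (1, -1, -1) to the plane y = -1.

distance = |a·x₀ + b·y₀ + c·z₀ - d| / √(a² + b² + c²)
  = |0·1 + 1·(-1) + 0·(-1) - (-1)| / √(0² + 1² + 0²)
  = |0 - 1 + 0 + 1| / √(0 + 1 + 0)
  = |0| / √1
  = 0 / 1
  ≈ 0

0


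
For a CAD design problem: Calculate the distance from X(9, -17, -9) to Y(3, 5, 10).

d = √[(x₂-x₁)² + (y₂-y₁)² + (z₂-z₁)²]
  = √[(-6)² + 22² + 19²]
  = √[36 + 484 + 361]
  = √881
  ≈ 29.68

29.68


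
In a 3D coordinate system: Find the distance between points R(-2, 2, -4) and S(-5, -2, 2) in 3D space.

d = √[(x₂-x₁)² + (y₂-y₁)² + (z₂-z₁)²]
  = √[(-3)² + (-4)² + 6²]
  = √[9 + 16 + 36]
  = √61
  ≈ 7.81

7.81


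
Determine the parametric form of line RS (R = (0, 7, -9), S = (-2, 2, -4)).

Direction vector d = S - R = (-2 + 0, 2 - 7, -4 + 9) = (-2, -5, 5)
Parametric form r = R + t·d:
x = 0 - 2t, y = 7 - 5t, z = -9 + 5t

x = 0 - 2t, y = 7 - 5t, z = -9 + 5t


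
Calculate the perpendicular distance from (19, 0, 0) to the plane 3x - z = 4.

distance = |a·x₀ + b·y₀ + c·z₀ - d| / √(a² + b² + c²)
  = |3·19 + 0·0 + (-1)·0 - 4| / √(3² + 0² + (-1)²)
  = |57 + 0 + 0 - 4| / √(9 + 0 + 1)
  = |53| / √10
  = 53 / 3.162
  ≈ 16.76

16.76


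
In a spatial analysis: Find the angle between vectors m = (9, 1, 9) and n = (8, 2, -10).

m·n = 9·8 + 1·2 + 9·(-10) = 72 + 2 - 90 = -16
|m| = √(9² + 1² + 9²) = √163 ≈ 12.77
|n| = √(8² + 2² + (-10)²) = √168 ≈ 12.96
cos θ = (m·n)/(|m||n|) = -16/(12.77·12.96) ≈ -0.09669
θ = arccos(-0.09669) ≈ 95.55°

95.55°


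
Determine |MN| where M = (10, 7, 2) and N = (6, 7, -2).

d = √[(x₂-x₁)² + (y₂-y₁)² + (z₂-z₁)²]
  = √[(-4)² + 0² + (-4)²]
  = √[16 + 0 + 16]
  = √32
  ≈ 5.657

5.657


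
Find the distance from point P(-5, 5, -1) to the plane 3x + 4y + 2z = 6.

distance = |a·x₀ + b·y₀ + c·z₀ - d| / √(a² + b² + c²)
  = |3·(-5) + 4·5 + 2·(-1) - 6| / √(3² + 4² + 2²)
  = |-15 + 20 - 2 - 6| / √(9 + 16 + 4)
  = |-3| / √29
  = 3 / 5.385
  ≈ 0.5571

0.5571


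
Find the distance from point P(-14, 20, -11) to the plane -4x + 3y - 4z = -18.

distance = |a·x₀ + b·y₀ + c·z₀ - d| / √(a² + b² + c²)
  = |(-4)·(-14) + 3·20 + (-4)·(-11) - (-18)| / √((-4)² + 3² + (-4)²)
  = |56 + 60 + 44 + 18| / √(16 + 9 + 16)
  = |178| / √41
  = 178 / 6.403
  ≈ 27.8

27.8


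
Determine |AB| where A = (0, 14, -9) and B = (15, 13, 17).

d = √[(x₂-x₁)² + (y₂-y₁)² + (z₂-z₁)²]
  = √[15² + (-1)² + 26²]
  = √[225 + 1 + 676]
  = √902
  ≈ 30.03

30.03


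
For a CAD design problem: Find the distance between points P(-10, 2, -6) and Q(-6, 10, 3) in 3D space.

d = √[(x₂-x₁)² + (y₂-y₁)² + (z₂-z₁)²]
  = √[4² + 8² + 9²]
  = √[16 + 64 + 81]
  = √161
  ≈ 12.69

12.69


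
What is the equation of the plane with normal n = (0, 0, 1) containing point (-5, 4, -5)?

The plane through P with normal n = (a, b, c) satisfies n·(r - P) = 0,
i.e. ax + by + cz = a·x₀ + b·y₀ + c·z₀.
d = 0·(-5) + 0·4 + 1·(-5)
  = 0 + 0 - 5
  = -5
Equation: z = -5

z = -5


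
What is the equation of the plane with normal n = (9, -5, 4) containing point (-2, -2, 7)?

The plane through P with normal n = (a, b, c) satisfies n·(r - P) = 0,
i.e. ax + by + cz = a·x₀ + b·y₀ + c·z₀.
d = 9·(-2) + (-5)·(-2) + 4·7
  = -18 + 10 + 28
  = 20
Equation: 9x - 5y + 4z = 20

9x - 5y + 4z = 20


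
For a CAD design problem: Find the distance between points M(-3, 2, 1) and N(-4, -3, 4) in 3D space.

d = √[(x₂-x₁)² + (y₂-y₁)² + (z₂-z₁)²]
  = √[(-1)² + (-5)² + 3²]
  = √[1 + 25 + 9]
  = √35
  ≈ 5.916

5.916


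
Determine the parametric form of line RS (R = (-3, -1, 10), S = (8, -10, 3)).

Direction vector d = S - R = (8 + 3, -10 + 1, 3 - 10) = (11, -9, -7)
Parametric form r = R + t·d:
x = -3 + 11t, y = -1 - 9t, z = 10 - 7t

x = -3 + 11t, y = -1 - 9t, z = 10 - 7t


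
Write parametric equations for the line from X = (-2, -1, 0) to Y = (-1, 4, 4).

Direction vector d = Y - X = (-1 + 2, 4 + 1, 4 + 0) = (1, 5, 4)
Parametric form r = X + t·d:
x = -2 + t, y = -1 + 5t, z = 0 + 4t

x = -2 + t, y = -1 + 5t, z = 0 + 4t


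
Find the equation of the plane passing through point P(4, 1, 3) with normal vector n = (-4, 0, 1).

The plane through P with normal n = (a, b, c) satisfies n·(r - P) = 0,
i.e. ax + by + cz = a·x₀ + b·y₀ + c·z₀.
d = (-4)·4 + 0·1 + 1·3
  = -16 + 0 + 3
  = -13
Equation: -4x + z = -13

-4x + z = -13


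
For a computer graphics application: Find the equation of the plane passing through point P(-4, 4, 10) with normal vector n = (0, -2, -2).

The plane through P with normal n = (a, b, c) satisfies n·(r - P) = 0,
i.e. ax + by + cz = a·x₀ + b·y₀ + c·z₀.
d = 0·(-4) + (-2)·4 + (-2)·10
  = 0 - 8 - 20
  = -28
Equation: -2y - 2z = -28

-2y - 2z = -28


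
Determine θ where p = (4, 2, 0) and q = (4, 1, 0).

p·q = 4·4 + 2·1 + 0·0 = 16 + 2 + 0 = 18
|p| = √(4² + 2² + 0²) = √20 ≈ 4.472
|q| = √(4² + 1² + 0²) = √17 ≈ 4.123
cos θ = (p·q)/(|p||q|) = 18/(4.472·4.123) ≈ 0.9762
θ = arccos(0.9762) ≈ 12.53°

12.53°


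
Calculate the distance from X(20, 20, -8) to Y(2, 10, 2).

d = √[(x₂-x₁)² + (y₂-y₁)² + (z₂-z₁)²]
  = √[(-18)² + (-10)² + 10²]
  = √[324 + 100 + 100]
  = √524
  ≈ 22.89

22.89


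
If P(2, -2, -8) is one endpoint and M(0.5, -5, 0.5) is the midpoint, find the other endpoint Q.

Q = 2M - P
  = (2·0.5 - 2, 2·(-5) - (-2), 2·0.5 - (-8))
  = (1 - 2, -10 + 2, 1 + 8)
  = (-1, -8, 9)

(-1, -8, 9)


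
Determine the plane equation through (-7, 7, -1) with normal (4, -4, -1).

The plane through P with normal n = (a, b, c) satisfies n·(r - P) = 0,
i.e. ax + by + cz = a·x₀ + b·y₀ + c·z₀.
d = 4·(-7) + (-4)·7 + (-1)·(-1)
  = -28 - 28 + 1
  = -55
Equation: 4x - 4y - z = -55

4x - 4y - z = -55


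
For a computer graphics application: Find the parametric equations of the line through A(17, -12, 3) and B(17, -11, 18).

Direction vector d = B - A = (17 - 17, -11 + 12, 18 - 3) = (0, 1, 15)
Parametric form r = A + t·d:
x = 17, y = -12 + t, z = 3 + 15t

x = 17, y = -12 + t, z = 3 + 15t


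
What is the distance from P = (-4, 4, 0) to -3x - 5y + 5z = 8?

distance = |a·x₀ + b·y₀ + c·z₀ - d| / √(a² + b² + c²)
  = |(-3)·(-4) + (-5)·4 + 5·0 - 8| / √((-3)² + (-5)² + 5²)
  = |12 - 20 + 0 - 8| / √(9 + 25 + 25)
  = |-16| / √59
  = 16 / 7.681
  ≈ 2.083

2.083


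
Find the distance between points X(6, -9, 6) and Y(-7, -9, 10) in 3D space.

d = √[(x₂-x₁)² + (y₂-y₁)² + (z₂-z₁)²]
  = √[(-13)² + 0² + 4²]
  = √[169 + 0 + 16]
  = √185
  ≈ 13.6

13.6


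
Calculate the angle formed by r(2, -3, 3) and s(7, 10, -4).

r·s = 2·7 + (-3)·10 + 3·(-4) = 14 - 30 - 12 = -28
|r| = √(2² + (-3)² + 3²) = √22 ≈ 4.69
|s| = √(7² + 10² + (-4)²) = √165 ≈ 12.85
cos θ = (r·s)/(|r||s|) = -28/(4.69·12.85) ≈ -0.4647
θ = arccos(-0.4647) ≈ 117.7°

117.7°


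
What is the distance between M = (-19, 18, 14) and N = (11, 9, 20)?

d = √[(x₂-x₁)² + (y₂-y₁)² + (z₂-z₁)²]
  = √[30² + (-9)² + 6²]
  = √[900 + 81 + 36]
  = √1017
  ≈ 31.89

31.89


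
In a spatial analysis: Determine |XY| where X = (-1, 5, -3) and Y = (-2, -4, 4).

d = √[(x₂-x₁)² + (y₂-y₁)² + (z₂-z₁)²]
  = √[(-1)² + (-9)² + 7²]
  = √[1 + 81 + 49]
  = √131
  ≈ 11.45

11.45


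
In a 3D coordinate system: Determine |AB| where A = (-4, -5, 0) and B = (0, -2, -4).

d = √[(x₂-x₁)² + (y₂-y₁)² + (z₂-z₁)²]
  = √[4² + 3² + (-4)²]
  = √[16 + 9 + 16]
  = √41
  ≈ 6.403

6.403


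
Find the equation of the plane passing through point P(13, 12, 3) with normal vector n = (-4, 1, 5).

The plane through P with normal n = (a, b, c) satisfies n·(r - P) = 0,
i.e. ax + by + cz = a·x₀ + b·y₀ + c·z₀.
d = (-4)·13 + 1·12 + 5·3
  = -52 + 12 + 15
  = -25
Equation: -4x + y + 5z = -25

-4x + y + 5z = -25


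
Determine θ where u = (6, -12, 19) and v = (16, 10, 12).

u·v = 6·16 + (-12)·10 + 19·12 = 96 - 120 + 228 = 204
|u| = √(6² + (-12)² + 19²) = √541 ≈ 23.26
|v| = √(16² + 10² + 12²) = √500 ≈ 22.36
cos θ = (u·v)/(|u||v|) = 204/(23.26·22.36) ≈ 0.3922
θ = arccos(0.3922) ≈ 66.91°

66.91°


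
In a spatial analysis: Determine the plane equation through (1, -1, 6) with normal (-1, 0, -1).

The plane through P with normal n = (a, b, c) satisfies n·(r - P) = 0,
i.e. ax + by + cz = a·x₀ + b·y₀ + c·z₀.
d = (-1)·1 + 0·(-1) + (-1)·6
  = -1 + 0 - 6
  = -7
Equation: -x - z = -7

-x - z = -7


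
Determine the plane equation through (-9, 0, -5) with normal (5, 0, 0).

The plane through P with normal n = (a, b, c) satisfies n·(r - P) = 0,
i.e. ax + by + cz = a·x₀ + b·y₀ + c·z₀.
d = 5·(-9) + 0·0 + 0·(-5)
  = -45 + 0 + 0
  = -45
Equation: 5x = -45

5x = -45


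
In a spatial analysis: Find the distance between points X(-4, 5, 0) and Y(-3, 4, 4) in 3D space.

d = √[(x₂-x₁)² + (y₂-y₁)² + (z₂-z₁)²]
  = √[1² + (-1)² + 4²]
  = √[1 + 1 + 16]
  = √18
  ≈ 4.243

4.243


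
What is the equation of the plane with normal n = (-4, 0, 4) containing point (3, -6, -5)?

The plane through P with normal n = (a, b, c) satisfies n·(r - P) = 0,
i.e. ax + by + cz = a·x₀ + b·y₀ + c·z₀.
d = (-4)·3 + 0·(-6) + 4·(-5)
  = -12 + 0 - 20
  = -32
Equation: -4x + 4z = -32

-4x + 4z = -32


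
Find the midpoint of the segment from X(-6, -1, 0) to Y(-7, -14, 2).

M = ((x₁+x₂)/2, (y₁+y₂)/2, (z₁+z₂)/2)
  = ((-6 - 7)/2, (-1 - 14)/2, (0 + 2)/2)
  = (-13/2, -15/2, 2/2)
  = (-6.5, -7.5, 1)

(-6.5, -7.5, 1)


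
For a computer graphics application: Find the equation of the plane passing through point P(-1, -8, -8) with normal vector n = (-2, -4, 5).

The plane through P with normal n = (a, b, c) satisfies n·(r - P) = 0,
i.e. ax + by + cz = a·x₀ + b·y₀ + c·z₀.
d = (-2)·(-1) + (-4)·(-8) + 5·(-8)
  = 2 + 32 - 40
  = -6
Equation: -2x - 4y + 5z = -6

-2x - 4y + 5z = -6


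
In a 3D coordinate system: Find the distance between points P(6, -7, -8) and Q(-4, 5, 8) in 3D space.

d = √[(x₂-x₁)² + (y₂-y₁)² + (z₂-z₁)²]
  = √[(-10)² + 12² + 16²]
  = √[100 + 144 + 256]
  = √500
  ≈ 22.36

22.36


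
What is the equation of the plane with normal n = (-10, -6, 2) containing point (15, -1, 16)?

The plane through P with normal n = (a, b, c) satisfies n·(r - P) = 0,
i.e. ax + by + cz = a·x₀ + b·y₀ + c·z₀.
d = (-10)·15 + (-6)·(-1) + 2·16
  = -150 + 6 + 32
  = -112
Equation: -10x - 6y + 2z = -112

-10x - 6y + 2z = -112


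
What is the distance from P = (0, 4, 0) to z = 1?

distance = |a·x₀ + b·y₀ + c·z₀ - d| / √(a² + b² + c²)
  = |0·0 + 0·4 + 1·0 - 1| / √(0² + 0² + 1²)
  = |0 + 0 + 0 - 1| / √(0 + 0 + 1)
  = |-1| / √1
  = 1 / 1
  ≈ 1

1


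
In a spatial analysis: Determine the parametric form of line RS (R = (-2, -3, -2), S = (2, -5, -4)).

Direction vector d = S - R = (2 + 2, -5 + 3, -4 + 2) = (4, -2, -2)
Parametric form r = R + t·d:
x = -2 + 4t, y = -3 - 2t, z = -2 - 2t

x = -2 + 4t, y = -3 - 2t, z = -2 - 2t


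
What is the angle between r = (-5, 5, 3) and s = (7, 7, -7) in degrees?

r·s = (-5)·7 + 5·7 + 3·(-7) = -35 + 35 - 21 = -21
|r| = √((-5)² + 5² + 3²) = √59 ≈ 7.681
|s| = √(7² + 7² + (-7)²) = √147 ≈ 12.12
cos θ = (r·s)/(|r||s|) = -21/(7.681·12.12) ≈ -0.2255
θ = arccos(-0.2255) ≈ 103°

103°


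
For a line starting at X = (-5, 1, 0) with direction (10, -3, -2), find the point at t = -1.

P(t) = X + t·d
  = (-5 + 10·(-1), 1 + (-3)·(-1), 0 + (-2)·(-1))
  = (-5 - 10, 1 + 3, 0 + 2)
  = (-15, 4, 2)

(-15, 4, 2)


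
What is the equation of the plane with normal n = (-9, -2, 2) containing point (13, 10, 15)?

The plane through P with normal n = (a, b, c) satisfies n·(r - P) = 0,
i.e. ax + by + cz = a·x₀ + b·y₀ + c·z₀.
d = (-9)·13 + (-2)·10 + 2·15
  = -117 - 20 + 30
  = -107
Equation: -9x - 2y + 2z = -107

-9x - 2y + 2z = -107


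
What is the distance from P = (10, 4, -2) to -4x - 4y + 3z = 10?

distance = |a·x₀ + b·y₀ + c·z₀ - d| / √(a² + b² + c²)
  = |(-4)·10 + (-4)·4 + 3·(-2) - 10| / √((-4)² + (-4)² + 3²)
  = |-40 - 16 - 6 - 10| / √(16 + 16 + 9)
  = |-72| / √41
  = 72 / 6.403
  ≈ 11.24

11.24


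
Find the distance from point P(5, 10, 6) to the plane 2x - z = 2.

distance = |a·x₀ + b·y₀ + c·z₀ - d| / √(a² + b² + c²)
  = |2·5 + 0·10 + (-1)·6 - 2| / √(2² + 0² + (-1)²)
  = |10 + 0 - 6 - 2| / √(4 + 0 + 1)
  = |2| / √5
  = 2 / 2.236
  ≈ 0.8944

0.8944


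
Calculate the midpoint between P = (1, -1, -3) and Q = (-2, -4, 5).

M = ((x₁+x₂)/2, (y₁+y₂)/2, (z₁+z₂)/2)
  = ((1 - 2)/2, (-1 - 4)/2, (-3 + 5)/2)
  = (-1/2, -5/2, 2/2)
  = (-0.5, -2.5, 1)

(-0.5, -2.5, 1)


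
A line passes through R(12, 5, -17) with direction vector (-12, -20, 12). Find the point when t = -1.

P(t) = R + t·d
  = (12 + (-12)·(-1), 5 + (-20)·(-1), -17 + 12·(-1))
  = (12 + 12, 5 + 20, -17 - 12)
  = (24, 25, -29)

(24, 25, -29)


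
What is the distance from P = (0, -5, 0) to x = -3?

distance = |a·x₀ + b·y₀ + c·z₀ - d| / √(a² + b² + c²)
  = |1·0 + 0·(-5) + 0·0 - (-3)| / √(1² + 0² + 0²)
  = |0 + 0 + 0 + 3| / √(1 + 0 + 0)
  = |3| / √1
  = 3 / 1
  ≈ 3

3


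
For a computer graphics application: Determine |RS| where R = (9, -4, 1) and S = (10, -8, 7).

d = √[(x₂-x₁)² + (y₂-y₁)² + (z₂-z₁)²]
  = √[1² + (-4)² + 6²]
  = √[1 + 16 + 36]
  = √53
  ≈ 7.28

7.28


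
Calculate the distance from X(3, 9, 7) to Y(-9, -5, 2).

d = √[(x₂-x₁)² + (y₂-y₁)² + (z₂-z₁)²]
  = √[(-12)² + (-14)² + (-5)²]
  = √[144 + 196 + 25]
  = √365
  ≈ 19.1

19.1


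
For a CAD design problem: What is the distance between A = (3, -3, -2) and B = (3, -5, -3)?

d = √[(x₂-x₁)² + (y₂-y₁)² + (z₂-z₁)²]
  = √[0² + (-2)² + (-1)²]
  = √[0 + 4 + 1]
  = √5
  ≈ 2.236

2.236


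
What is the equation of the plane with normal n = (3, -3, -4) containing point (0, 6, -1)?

The plane through P with normal n = (a, b, c) satisfies n·(r - P) = 0,
i.e. ax + by + cz = a·x₀ + b·y₀ + c·z₀.
d = 3·0 + (-3)·6 + (-4)·(-1)
  = 0 - 18 + 4
  = -14
Equation: 3x - 3y - 4z = -14

3x - 3y - 4z = -14


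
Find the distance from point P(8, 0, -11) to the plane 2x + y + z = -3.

distance = |a·x₀ + b·y₀ + c·z₀ - d| / √(a² + b² + c²)
  = |2·8 + 1·0 + 1·(-11) - (-3)| / √(2² + 1² + 1²)
  = |16 + 0 - 11 + 3| / √(4 + 1 + 1)
  = |8| / √6
  = 8 / 2.449
  ≈ 3.266

3.266


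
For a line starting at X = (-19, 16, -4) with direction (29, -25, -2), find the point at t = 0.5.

P(t) = X + t·d
  = (-19 + 29·0.5, 16 + (-25)·0.5, -4 + (-2)·0.5)
  = (-19 + 14.5, 16 - 12.5, -4 - 1)
  = (-4.5, 3.5, -5)

(-4.5, 3.5, -5)


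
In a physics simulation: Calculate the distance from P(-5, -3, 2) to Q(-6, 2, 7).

d = √[(x₂-x₁)² + (y₂-y₁)² + (z₂-z₁)²]
  = √[(-1)² + 5² + 5²]
  = √[1 + 25 + 25]
  = √51
  ≈ 7.141

7.141


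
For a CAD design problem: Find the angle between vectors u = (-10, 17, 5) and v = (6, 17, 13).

u·v = (-10)·6 + 17·17 + 5·13 = -60 + 289 + 65 = 294
|u| = √((-10)² + 17² + 5²) = √414 ≈ 20.35
|v| = √(6² + 17² + 13²) = √494 ≈ 22.23
cos θ = (u·v)/(|u||v|) = 294/(20.35·22.23) ≈ 0.6501
θ = arccos(0.6501) ≈ 49.45°

49.45°


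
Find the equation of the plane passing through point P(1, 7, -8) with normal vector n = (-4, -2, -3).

The plane through P with normal n = (a, b, c) satisfies n·(r - P) = 0,
i.e. ax + by + cz = a·x₀ + b·y₀ + c·z₀.
d = (-4)·1 + (-2)·7 + (-3)·(-8)
  = -4 - 14 + 24
  = 6
Equation: -4x - 2y - 3z = 6

-4x - 2y - 3z = 6


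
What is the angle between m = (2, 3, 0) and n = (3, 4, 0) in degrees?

m·n = 2·3 + 3·4 + 0·0 = 6 + 12 + 0 = 18
|m| = √(2² + 3² + 0²) = √13 ≈ 3.606
|n| = √(3² + 4² + 0²) = √25 ≈ 5
cos θ = (m·n)/(|m||n|) = 18/(3.606·5) ≈ 0.9985
θ = arccos(0.9985) ≈ 3.18°

3.18°
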